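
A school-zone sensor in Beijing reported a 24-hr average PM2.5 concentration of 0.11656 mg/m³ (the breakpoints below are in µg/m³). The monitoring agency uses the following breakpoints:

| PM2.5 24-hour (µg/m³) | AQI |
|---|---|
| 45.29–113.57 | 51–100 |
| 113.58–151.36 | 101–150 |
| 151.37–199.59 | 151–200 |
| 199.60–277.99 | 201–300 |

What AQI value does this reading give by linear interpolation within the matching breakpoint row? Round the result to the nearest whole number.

Convert: 0.11656 mg/m³ = 116.56 µg/m³.
PM2.5: row 113.58–151.36 (AQI 101–150). (150−101)·(116.56−113.58)/(151.36−113.58) + 101 = 49·2.98/37.78 + 101 ≈ 104.87 → 105.

105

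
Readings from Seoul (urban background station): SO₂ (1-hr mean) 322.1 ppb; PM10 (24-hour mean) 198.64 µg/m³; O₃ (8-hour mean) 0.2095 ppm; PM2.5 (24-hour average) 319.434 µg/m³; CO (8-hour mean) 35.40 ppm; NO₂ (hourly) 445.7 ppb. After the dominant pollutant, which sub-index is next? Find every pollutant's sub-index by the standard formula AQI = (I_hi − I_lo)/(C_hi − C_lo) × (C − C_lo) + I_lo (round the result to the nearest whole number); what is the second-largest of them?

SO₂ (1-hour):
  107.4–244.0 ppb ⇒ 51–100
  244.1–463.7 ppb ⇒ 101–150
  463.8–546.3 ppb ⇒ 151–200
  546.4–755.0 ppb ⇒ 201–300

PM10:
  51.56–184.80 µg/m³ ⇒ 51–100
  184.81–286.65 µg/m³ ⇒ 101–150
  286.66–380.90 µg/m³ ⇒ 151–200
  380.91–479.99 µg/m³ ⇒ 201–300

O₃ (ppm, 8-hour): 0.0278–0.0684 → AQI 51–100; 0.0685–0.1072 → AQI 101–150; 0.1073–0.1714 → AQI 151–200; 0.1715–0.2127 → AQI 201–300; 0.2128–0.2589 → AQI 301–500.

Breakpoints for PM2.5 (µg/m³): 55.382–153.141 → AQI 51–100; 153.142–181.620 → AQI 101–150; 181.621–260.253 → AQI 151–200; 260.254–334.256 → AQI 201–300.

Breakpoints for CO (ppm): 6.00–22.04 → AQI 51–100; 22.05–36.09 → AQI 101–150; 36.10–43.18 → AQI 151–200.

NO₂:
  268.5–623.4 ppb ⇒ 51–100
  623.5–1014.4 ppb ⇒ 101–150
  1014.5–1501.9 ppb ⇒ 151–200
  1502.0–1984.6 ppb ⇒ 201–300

280

SO₂ 322.1: bracket 244.1–463.7 → index 101–150; slope 49/219.6, offset 78.0.
AQI = 101 + 49/219.6·78.0 ≈ 118.40 ⇒ 118.
PM10: 198.64 ∈ [184.81, 286.65] ↔ index [101, 150].
101 + (198.64−184.81)·(150−101)/(286.65−184.81) = 101 + 13.83·49/101.84 ≈ 107.65, so AQI = 108.
O₃ 0.2095: bracket 0.1715–0.2127 → index 201–300; slope 99/0.0412, offset 0.0380.
AQI = 201 + 99/0.0412·0.0380 ≈ 292.31 ⇒ 292.
PM2.5: row 260.254–334.256 (AQI 201–300). (300−201)·(319.434−260.254)/(334.256−260.254) + 201 = 99·59.180/74.002 + 201 ≈ 280.17 → 280.
CO: row 22.05–36.09 (AQI 101–150). (150−101)·(35.40−22.05)/(36.09−22.05) + 101 = 49·13.35/14.04 + 101 ≈ 147.59 → 148.
NO₂: 445.7 lies in 268.5–623.4, so I_lo=51, I_hi=100, C_lo=268.5, C_hi=623.4.
(100−51)/(623.4−268.5) × (445.7−268.5) + 51 = 49/354.9 × 177.2 + 51 ≈ 75.47 → 75.
Sub-indices: SO₂→118, PM10→108, O₃→292, PM2.5→280, CO→148, NO₂→75. Ranked high→low: 292, 280, 148, 118, 108, 75. Second-highest sub-index = 280.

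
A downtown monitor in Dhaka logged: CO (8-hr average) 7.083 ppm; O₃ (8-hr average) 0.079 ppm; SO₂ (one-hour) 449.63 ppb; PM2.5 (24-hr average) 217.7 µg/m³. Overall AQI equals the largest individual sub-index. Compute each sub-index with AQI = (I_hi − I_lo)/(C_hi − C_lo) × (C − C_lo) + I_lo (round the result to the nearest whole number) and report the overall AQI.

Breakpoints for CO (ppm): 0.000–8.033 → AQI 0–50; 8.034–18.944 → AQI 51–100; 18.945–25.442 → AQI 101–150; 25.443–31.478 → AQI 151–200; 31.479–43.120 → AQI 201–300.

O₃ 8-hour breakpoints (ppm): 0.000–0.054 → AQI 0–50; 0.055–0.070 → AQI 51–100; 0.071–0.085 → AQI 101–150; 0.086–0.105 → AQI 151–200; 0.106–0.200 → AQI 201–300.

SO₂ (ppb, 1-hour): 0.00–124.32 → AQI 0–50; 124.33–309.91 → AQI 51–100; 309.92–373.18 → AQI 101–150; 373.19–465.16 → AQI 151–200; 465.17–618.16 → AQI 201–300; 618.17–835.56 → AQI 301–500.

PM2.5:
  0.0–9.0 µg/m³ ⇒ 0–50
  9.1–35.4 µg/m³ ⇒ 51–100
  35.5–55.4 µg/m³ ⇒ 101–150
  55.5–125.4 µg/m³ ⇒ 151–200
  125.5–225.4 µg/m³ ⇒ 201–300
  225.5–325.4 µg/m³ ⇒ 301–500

292

CO 7.083: bracket 0.000–8.033 → index 0–50; slope 50/8.033, offset 7.083.
AQI = 0 + 50/8.033·7.083 ≈ 44.09 ⇒ 44.
O₃ 0.079: bracket 0.071–0.085 → index 101–150; slope 49/0.014, offset 0.008.
AQI = 101 + 49/0.014·0.008 ≈ 129.00 ⇒ 129.
SO₂: 449.63 lies in 373.19–465.16, so I_lo=151, I_hi=200, C_lo=373.19, C_hi=465.16.
(200−151)/(465.16−373.19) × (449.63−373.19) + 151 = 49/91.97 × 76.44 + 151 ≈ 191.73 → 192.
PM2.5: 217.7 lies in 125.5–225.4, so I_lo=201, I_hi=300, C_lo=125.5, C_hi=225.4.
(300−201)/(225.4−125.5) × (217.7−125.5) + 201 = 99/99.9 × 92.2 + 201 ≈ 292.37 → 292.
Sub-indices: CO→44, O₃→129, SO₂→192, PM2.5→292. Overall AQI = max = 292; dominant pollutant is PM2.5.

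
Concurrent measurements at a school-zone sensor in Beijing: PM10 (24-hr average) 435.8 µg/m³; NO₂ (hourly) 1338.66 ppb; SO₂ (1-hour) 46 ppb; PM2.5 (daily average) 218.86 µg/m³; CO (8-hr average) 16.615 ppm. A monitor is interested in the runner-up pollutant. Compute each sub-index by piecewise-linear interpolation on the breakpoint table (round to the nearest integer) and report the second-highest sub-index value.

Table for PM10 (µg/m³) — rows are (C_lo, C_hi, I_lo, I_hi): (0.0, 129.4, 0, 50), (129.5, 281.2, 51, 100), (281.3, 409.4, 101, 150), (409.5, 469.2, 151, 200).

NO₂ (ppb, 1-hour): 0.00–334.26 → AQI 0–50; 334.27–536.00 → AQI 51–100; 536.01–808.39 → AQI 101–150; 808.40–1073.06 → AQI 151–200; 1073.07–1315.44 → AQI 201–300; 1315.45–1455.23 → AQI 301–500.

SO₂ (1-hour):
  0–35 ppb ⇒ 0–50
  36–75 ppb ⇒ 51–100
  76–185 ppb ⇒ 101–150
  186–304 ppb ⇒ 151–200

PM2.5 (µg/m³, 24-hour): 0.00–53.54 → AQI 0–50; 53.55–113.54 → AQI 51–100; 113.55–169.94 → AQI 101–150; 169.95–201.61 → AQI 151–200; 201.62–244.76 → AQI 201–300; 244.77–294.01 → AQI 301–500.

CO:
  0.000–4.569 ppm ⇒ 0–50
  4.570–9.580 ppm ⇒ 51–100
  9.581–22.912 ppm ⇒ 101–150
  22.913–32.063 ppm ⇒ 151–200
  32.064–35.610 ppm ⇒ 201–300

PM10: 435.8 ∈ [409.5, 469.2] ↔ index [151, 200].
151 + (435.8−409.5)·(200−151)/(469.2−409.5) = 151 + 26.3·49/59.7 ≈ 172.59, so AQI = 173.
NO₂: row 1315.45–1455.23 (AQI 301–500). (500−301)·(1338.66−1315.45)/(1455.23−1315.45) + 301 = 199·23.21/139.78 + 301 ≈ 334.04 → 334.
SO₂: row 36–75 (AQI 51–100). (100−51)·(46−36)/(75−36) + 51 = 49·10/39 + 51 ≈ 63.56 → 64.
PM2.5: 218.86 ∈ [201.62, 244.76] ↔ index [201, 300].
201 + (218.86−201.62)·(300−201)/(244.76−201.62) = 201 + 17.24·99/43.14 ≈ 240.56, so AQI = 241.
CO: 16.615 lies in 9.581–22.912, so I_lo=101, I_hi=150, C_lo=9.581, C_hi=22.912.
(150−101)/(22.912−9.581) × (16.615−9.581) + 101 = 49/13.331 × 7.034 + 101 ≈ 126.85 → 127.
Sub-indices: PM10→173, NO₂→334, SO₂→64, PM2.5→241, CO→127. Ranked high→low: 334, 241, 173, 127, 64. Second-highest sub-index = 241.

241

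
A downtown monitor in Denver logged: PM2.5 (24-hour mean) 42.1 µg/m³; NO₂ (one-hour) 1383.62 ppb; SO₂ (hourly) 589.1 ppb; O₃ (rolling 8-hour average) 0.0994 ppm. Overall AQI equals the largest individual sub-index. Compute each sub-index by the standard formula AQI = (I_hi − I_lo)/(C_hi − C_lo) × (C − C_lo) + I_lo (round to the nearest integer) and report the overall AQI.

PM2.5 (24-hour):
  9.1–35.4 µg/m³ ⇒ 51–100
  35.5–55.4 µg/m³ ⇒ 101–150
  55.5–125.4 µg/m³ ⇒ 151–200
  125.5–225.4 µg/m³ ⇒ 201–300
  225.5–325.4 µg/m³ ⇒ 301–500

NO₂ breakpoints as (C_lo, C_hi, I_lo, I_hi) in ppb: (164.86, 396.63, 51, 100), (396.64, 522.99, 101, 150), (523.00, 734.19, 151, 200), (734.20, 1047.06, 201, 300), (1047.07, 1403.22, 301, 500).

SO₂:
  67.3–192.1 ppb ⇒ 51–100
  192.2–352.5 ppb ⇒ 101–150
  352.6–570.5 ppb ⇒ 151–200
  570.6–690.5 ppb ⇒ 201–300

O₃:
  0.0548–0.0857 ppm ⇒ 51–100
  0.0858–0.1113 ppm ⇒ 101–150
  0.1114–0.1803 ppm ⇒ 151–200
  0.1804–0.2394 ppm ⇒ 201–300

PM2.5: 42.1 lies in 35.5–55.4, so I_lo=101, I_hi=150, C_lo=35.5, C_hi=55.4.
(150−101)/(55.4−35.5) × (42.1−35.5) + 101 = 49/19.9 × 6.6 + 101 ≈ 117.25 → 117.
NO₂: 1383.62 ∈ [1047.07, 1403.22] ↔ index [301, 500].
301 + (1383.62−1047.07)·(500−301)/(1403.22−1047.07) = 301 + 336.55·199/356.15 ≈ 489.05, so AQI = 489.
SO₂ 589.1: bracket 570.6–690.5 → index 201–300; slope 99/119.9, offset 18.5.
AQI = 201 + 99/119.9·18.5 ≈ 216.28 ⇒ 216.
O₃ 0.0994: bracket 0.0858–0.1113 → index 101–150; slope 49/0.0255, offset 0.0136.
AQI = 101 + 49/0.0255·0.0136 ≈ 127.13 ⇒ 127.
Sub-indices: PM2.5→117, NO₂→489, SO₂→216, O₃→127. Overall AQI = max = 489; dominant pollutant is NO₂.
AQI 489: Hazardous.

489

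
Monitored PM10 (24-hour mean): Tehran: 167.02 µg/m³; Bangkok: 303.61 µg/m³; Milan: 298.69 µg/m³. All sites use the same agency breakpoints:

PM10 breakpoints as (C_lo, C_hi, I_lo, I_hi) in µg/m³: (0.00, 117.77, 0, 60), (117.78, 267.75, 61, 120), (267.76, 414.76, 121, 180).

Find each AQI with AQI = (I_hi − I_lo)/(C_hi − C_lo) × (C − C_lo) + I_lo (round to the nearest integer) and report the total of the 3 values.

348

Tehran 167.02: bracket 117.78–267.75 → index 61–120; slope 59/149.97, offset 49.24.
AQI = 61 + 59/149.97·49.24 ≈ 80.37 ⇒ 80.
Bangkok: 303.61 lies in 267.76–414.76, so I_lo=121, I_hi=180, C_lo=267.76, C_hi=414.76.
(180−121)/(414.76−267.76) × (303.61−267.76) + 121 = 59/147.00 × 35.85 + 121 ≈ 135.39 → 135.
Milan 298.69: bracket 267.76–414.76 → index 121–180; slope 59/147.00, offset 30.93.
AQI = 121 + 59/147.00·30.93 ≈ 133.41 ⇒ 133.
AQIs: Tehran=80, Bangkok=135, Milan=133. Sum = 80 + 135 + 133 = 348.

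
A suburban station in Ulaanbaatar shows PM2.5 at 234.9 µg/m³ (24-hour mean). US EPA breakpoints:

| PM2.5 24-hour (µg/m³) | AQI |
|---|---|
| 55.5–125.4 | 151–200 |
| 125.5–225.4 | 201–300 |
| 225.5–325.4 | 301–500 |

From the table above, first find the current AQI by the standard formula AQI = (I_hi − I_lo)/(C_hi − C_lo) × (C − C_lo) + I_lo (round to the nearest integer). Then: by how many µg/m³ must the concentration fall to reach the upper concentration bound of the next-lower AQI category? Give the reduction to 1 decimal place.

9.5

PM2.5: 234.9 ∈ [225.5, 325.4] ↔ index [301, 500].
301 + (234.9−225.5)·(500−301)/(325.4−225.5) = 301 + 9.4·199/99.9 ≈ 319.72, so AQI = 320.
Current AQI 320 is in the Hazardous range (301–500). The next-lower category tops out at AQI 300, whose upper concentration bound is 225.4 µg/m³.
Reduction needed = 234.9 − 225.4 = 9.5 µg/m³.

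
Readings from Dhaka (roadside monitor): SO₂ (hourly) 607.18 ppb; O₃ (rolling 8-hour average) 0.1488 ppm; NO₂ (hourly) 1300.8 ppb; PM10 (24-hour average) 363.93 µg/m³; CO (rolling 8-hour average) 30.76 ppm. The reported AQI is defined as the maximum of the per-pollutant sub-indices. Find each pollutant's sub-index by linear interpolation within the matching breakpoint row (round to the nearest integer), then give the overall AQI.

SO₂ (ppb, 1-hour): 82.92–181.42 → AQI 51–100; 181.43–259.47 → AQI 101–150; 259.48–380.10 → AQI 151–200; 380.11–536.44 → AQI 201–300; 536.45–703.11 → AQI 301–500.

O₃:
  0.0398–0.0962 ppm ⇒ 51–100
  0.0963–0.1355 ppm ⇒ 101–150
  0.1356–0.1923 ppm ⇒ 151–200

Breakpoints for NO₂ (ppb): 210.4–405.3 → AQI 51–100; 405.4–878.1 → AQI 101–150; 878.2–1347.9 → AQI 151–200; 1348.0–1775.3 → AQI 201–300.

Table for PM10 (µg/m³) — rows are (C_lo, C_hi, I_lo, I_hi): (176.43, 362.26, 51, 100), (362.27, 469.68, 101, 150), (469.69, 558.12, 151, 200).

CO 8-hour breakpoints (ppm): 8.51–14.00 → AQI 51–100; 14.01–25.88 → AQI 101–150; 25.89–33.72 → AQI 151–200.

385

SO₂: 607.18 lies in 536.45–703.11, so I_lo=301, I_hi=500, C_lo=536.45, C_hi=703.11.
(500−301)/(703.11−536.45) × (607.18−536.45) + 301 = 199/166.66 × 70.73 + 301 ≈ 385.45 → 385.
O₃: 0.1488 lies in 0.1356–0.1923, so I_lo=151, I_hi=200, C_lo=0.1356, C_hi=0.1923.
(200−151)/(0.1923−0.1356) × (0.1488−0.1356) + 151 = 49/0.0567 × 0.0132 + 151 ≈ 162.41 → 162.
NO₂: 1300.8 lies in 878.2–1347.9, so I_lo=151, I_hi=200, C_lo=878.2, C_hi=1347.9.
(200−151)/(1347.9−878.2) × (1300.8−878.2) + 151 = 49/469.7 × 422.6 + 151 ≈ 195.09 → 195.
PM10: row 362.27–469.68 (AQI 101–150). (150−101)·(363.93−362.27)/(469.68−362.27) + 101 = 49·1.66/107.41 + 101 ≈ 101.76 → 102.
CO: 30.76 ∈ [25.89, 33.72] ↔ index [151, 200].
151 + (30.76−25.89)·(200−151)/(33.72−25.89) = 151 + 4.87·49/7.83 ≈ 181.48, so AQI = 181.
Sub-indices: SO₂→385, O₃→162, NO₂→195, PM10→102, CO→181. Overall AQI = max = 385; dominant pollutant is SO₂.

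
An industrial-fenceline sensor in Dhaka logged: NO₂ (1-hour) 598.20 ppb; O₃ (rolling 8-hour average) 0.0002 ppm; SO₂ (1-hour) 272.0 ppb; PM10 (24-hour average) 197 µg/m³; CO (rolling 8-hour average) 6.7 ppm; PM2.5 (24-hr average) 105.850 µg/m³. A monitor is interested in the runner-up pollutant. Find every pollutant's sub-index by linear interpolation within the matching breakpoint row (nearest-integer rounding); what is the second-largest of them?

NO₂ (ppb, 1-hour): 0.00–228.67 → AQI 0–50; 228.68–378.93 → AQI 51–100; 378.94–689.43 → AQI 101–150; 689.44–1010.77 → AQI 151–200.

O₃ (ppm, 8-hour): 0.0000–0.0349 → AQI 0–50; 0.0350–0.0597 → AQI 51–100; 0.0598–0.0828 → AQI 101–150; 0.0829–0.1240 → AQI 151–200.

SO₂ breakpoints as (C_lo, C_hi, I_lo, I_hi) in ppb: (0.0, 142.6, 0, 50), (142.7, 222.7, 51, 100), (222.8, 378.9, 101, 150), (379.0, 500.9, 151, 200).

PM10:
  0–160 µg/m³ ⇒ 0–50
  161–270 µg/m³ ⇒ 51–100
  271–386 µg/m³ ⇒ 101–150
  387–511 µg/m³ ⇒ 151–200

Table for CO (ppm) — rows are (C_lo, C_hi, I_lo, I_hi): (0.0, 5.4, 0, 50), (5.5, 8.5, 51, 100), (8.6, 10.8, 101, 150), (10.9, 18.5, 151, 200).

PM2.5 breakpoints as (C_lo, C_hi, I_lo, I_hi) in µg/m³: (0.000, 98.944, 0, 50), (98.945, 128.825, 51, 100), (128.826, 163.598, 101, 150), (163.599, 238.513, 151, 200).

116

NO₂: 598.20 lies in 378.94–689.43, so I_lo=101, I_hi=150, C_lo=378.94, C_hi=689.43.
(150−101)/(689.43−378.94) × (598.20−378.94) + 101 = 49/310.49 × 219.26 + 101 ≈ 135.60 → 136.
O₃: row 0.0000–0.0349 (AQI 0–50). (50−0)·(0.0002−0.0000)/(0.0349−0.0000) + 0 = 50·0.0002/0.0349 + 0 ≈ 0.29 → 0.
SO₂ 272.0: bracket 222.8–378.9 → index 101–150; slope 49/156.1, offset 49.2.
AQI = 101 + 49/156.1·49.2 ≈ 116.44 ⇒ 116.
PM10: 197 lies in 161–270, so I_lo=51, I_hi=100, C_lo=161, C_hi=270.
(100−51)/(270−161) × (197−161) + 51 = 49/109 × 36 + 51 ≈ 67.18 → 67.
CO: 6.7 lies in 5.5–8.5, so I_lo=51, I_hi=100, C_lo=5.5, C_hi=8.5.
(100−51)/(8.5−5.5) × (6.7−5.5) + 51 = 49/3.0 × 1.2 + 51 ≈ 70.60 → 71.
PM2.5: 105.850 ∈ [98.945, 128.825] ↔ index [51, 100].
51 + (105.850−98.945)·(100−51)/(128.825−98.945) = 51 + 6.905·49/29.880 ≈ 62.32, so AQI = 62.
Sub-indices: NO₂→136, O₃→0, SO₂→116, PM10→67, CO→71, PM2.5→62. Ranked high→low: 136, 116, 71, 67, 62, 0. Second-highest sub-index = 116.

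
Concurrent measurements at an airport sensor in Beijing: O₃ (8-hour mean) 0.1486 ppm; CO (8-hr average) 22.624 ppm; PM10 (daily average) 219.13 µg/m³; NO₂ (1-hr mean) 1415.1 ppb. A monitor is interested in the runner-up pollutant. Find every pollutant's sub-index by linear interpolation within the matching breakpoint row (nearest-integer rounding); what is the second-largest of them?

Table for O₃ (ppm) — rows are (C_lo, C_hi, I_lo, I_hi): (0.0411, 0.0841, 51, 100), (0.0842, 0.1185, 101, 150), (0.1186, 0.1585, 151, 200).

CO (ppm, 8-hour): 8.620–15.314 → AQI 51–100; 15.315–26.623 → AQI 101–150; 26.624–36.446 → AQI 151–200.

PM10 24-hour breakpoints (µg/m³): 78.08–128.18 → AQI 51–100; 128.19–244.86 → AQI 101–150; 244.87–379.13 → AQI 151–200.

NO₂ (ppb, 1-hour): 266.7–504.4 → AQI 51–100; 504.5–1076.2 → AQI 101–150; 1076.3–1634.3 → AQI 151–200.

181

O₃: 0.1486 ∈ [0.1186, 0.1585] ↔ index [151, 200].
151 + (0.1486−0.1186)·(200−151)/(0.1585−0.1186) = 151 + 0.0300·49/0.0399 ≈ 187.84, so AQI = 188.
CO: row 15.315–26.623 (AQI 101–150). (150−101)·(22.624−15.315)/(26.623−15.315) + 101 = 49·7.309/11.308 + 101 ≈ 132.67 → 133.
PM10: row 128.19–244.86 (AQI 101–150). (150−101)·(219.13−128.19)/(244.86−128.19) + 101 = 49·90.94/116.67 + 101 ≈ 139.19 → 139.
NO₂ 1415.1: bracket 1076.3–1634.3 → index 151–200; slope 49/558.0, offset 338.8.
AQI = 151 + 49/558.0·338.8 ≈ 180.75 ⇒ 181.
Sub-indices: O₃→188, CO→133, PM10→139, NO₂→181. Ranked high→low: 188, 181, 139, 133. Second-highest sub-index = 181.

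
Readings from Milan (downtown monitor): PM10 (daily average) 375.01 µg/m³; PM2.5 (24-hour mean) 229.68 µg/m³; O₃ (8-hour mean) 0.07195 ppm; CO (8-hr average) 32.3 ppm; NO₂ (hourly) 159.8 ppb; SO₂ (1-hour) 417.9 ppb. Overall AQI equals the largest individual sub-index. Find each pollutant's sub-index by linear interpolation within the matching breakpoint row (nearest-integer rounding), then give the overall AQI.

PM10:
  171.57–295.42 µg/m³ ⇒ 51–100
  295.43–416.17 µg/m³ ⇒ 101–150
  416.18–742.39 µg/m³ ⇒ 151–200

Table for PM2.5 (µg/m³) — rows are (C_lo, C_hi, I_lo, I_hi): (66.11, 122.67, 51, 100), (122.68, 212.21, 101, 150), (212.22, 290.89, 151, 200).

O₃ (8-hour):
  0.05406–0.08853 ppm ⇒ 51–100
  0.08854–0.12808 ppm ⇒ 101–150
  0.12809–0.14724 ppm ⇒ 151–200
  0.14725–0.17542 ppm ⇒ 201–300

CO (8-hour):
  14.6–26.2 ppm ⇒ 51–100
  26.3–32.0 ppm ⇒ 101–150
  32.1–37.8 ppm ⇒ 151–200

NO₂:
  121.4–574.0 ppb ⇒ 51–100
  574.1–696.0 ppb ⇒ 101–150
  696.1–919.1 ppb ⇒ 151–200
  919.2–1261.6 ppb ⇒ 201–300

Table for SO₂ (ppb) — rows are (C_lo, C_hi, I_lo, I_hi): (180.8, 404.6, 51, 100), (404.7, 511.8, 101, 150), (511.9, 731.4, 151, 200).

162

PM10: 375.01 lies in 295.43–416.17, so I_lo=101, I_hi=150, C_lo=295.43, C_hi=416.17.
(150−101)/(416.17−295.43) × (375.01−295.43) + 101 = 49/120.74 × 79.58 + 101 ≈ 133.30 → 133.
PM2.5: 229.68 ∈ [212.22, 290.89] ↔ index [151, 200].
151 + (229.68−212.22)·(200−151)/(290.89−212.22) = 151 + 17.46·49/78.67 ≈ 161.88, so AQI = 162.
O₃: 0.07195 ∈ [0.05406, 0.08853] ↔ index [51, 100].
51 + (0.07195−0.05406)·(100−51)/(0.08853−0.05406) = 51 + 0.01789·49/0.03447 ≈ 76.43, so AQI = 76.
CO: row 32.1–37.8 (AQI 151–200). (200−151)·(32.3−32.1)/(37.8−32.1) + 151 = 49·0.2/5.7 + 151 ≈ 152.72 → 153.
NO₂: row 121.4–574.0 (AQI 51–100). (100−51)·(159.8−121.4)/(574.0−121.4) + 51 = 49·38.4/452.6 + 51 ≈ 55.16 → 55.
SO₂: 417.9 ∈ [404.7, 511.8] ↔ index [101, 150].
101 + (417.9−404.7)·(150−101)/(511.8−404.7) = 101 + 13.2·49/107.1 ≈ 107.04, so AQI = 107.
Sub-indices: PM10→133, PM2.5→162, O₃→76, CO→153, NO₂→55, SO₂→107. Overall AQI = max = 162; dominant pollutant is PM2.5.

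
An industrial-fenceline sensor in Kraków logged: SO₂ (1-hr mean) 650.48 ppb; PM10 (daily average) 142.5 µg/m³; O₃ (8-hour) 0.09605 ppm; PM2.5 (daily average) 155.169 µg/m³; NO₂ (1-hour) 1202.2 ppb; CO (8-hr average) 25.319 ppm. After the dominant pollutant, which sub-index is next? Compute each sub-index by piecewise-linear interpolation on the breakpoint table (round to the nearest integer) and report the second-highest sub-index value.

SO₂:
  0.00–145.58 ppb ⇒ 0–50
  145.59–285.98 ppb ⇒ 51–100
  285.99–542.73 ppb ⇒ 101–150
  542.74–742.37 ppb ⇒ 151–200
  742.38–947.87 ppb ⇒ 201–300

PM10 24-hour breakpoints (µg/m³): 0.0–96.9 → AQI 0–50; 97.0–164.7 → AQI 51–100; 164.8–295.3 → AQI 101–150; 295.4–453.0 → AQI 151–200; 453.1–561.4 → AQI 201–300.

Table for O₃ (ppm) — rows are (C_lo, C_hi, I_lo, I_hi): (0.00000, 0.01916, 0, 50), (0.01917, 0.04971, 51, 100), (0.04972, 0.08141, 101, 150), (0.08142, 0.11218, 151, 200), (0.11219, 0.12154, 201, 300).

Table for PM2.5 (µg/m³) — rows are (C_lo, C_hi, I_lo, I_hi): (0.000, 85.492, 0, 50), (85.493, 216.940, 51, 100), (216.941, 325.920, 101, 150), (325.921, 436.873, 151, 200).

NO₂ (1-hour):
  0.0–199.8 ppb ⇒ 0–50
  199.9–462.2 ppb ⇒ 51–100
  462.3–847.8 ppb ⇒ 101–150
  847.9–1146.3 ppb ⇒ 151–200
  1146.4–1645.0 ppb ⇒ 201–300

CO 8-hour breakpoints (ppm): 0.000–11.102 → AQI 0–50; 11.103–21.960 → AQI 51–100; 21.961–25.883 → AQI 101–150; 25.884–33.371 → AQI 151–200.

177

SO₂: 650.48 ∈ [542.74, 742.37] ↔ index [151, 200].
151 + (650.48−542.74)·(200−151)/(742.37−542.74) = 151 + 107.74·49/199.63 ≈ 177.45, so AQI = 177.
PM10 142.5: bracket 97.0–164.7 → index 51–100; slope 49/67.7, offset 45.5.
AQI = 51 + 49/67.7·45.5 ≈ 83.93 ⇒ 84.
O₃: 0.09605 ∈ [0.08142, 0.11218] ↔ index [151, 200].
151 + (0.09605−0.08142)·(200−151)/(0.11218−0.08142) = 151 + 0.01463·49/0.03076 ≈ 174.31, so AQI = 174.
PM2.5: 155.169 ∈ [85.493, 216.940] ↔ index [51, 100].
51 + (155.169−85.493)·(100−51)/(216.940−85.493) = 51 + 69.676·49/131.447 ≈ 76.97, so AQI = 77.
NO₂: 1202.2 ∈ [1146.4, 1645.0] ↔ index [201, 300].
201 + (1202.2−1146.4)·(300−201)/(1645.0−1146.4) = 201 + 55.8·99/498.6 ≈ 212.08, so AQI = 212.
CO: row 21.961–25.883 (AQI 101–150). (150−101)·(25.319−21.961)/(25.883−21.961) + 101 = 49·3.358/3.922 + 101 ≈ 142.95 → 143.
Sub-indices: SO₂→177, PM10→84, O₃→174, PM2.5→77, NO₂→212, CO→143. Ranked high→low: 212, 177, 174, 143, 84, 77. Second-highest sub-index = 177.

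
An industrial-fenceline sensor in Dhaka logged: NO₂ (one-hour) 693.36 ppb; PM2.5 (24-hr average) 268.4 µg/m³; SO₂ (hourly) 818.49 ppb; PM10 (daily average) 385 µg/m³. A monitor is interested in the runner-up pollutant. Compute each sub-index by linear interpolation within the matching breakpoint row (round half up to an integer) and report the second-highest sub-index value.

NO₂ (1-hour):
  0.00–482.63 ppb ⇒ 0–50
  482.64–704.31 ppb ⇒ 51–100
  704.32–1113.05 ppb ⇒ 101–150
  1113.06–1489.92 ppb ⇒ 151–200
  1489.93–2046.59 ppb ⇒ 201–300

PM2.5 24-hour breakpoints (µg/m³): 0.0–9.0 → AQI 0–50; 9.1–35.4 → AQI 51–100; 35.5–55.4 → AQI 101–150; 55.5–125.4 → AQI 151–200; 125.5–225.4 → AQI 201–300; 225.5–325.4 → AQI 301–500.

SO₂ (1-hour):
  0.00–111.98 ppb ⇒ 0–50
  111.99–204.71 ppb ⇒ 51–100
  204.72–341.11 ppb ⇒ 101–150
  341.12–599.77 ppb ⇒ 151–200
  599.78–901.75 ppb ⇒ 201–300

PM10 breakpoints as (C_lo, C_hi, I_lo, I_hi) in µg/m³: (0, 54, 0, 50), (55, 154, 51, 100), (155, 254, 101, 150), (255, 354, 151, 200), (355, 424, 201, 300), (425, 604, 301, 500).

273

NO₂ 693.36: bracket 482.64–704.31 → index 51–100; slope 49/221.67, offset 210.72.
AQI = 51 + 49/221.67·210.72 ≈ 97.58 ⇒ 98.
PM2.5 268.4: bracket 225.5–325.4 → index 301–500; slope 199/99.9, offset 42.9.
AQI = 301 + 199/99.9·42.9 ≈ 386.46 ⇒ 386.
SO₂: 818.49 ∈ [599.78, 901.75] ↔ index [201, 300].
201 + (818.49−599.78)·(300−201)/(901.75−599.78) = 201 + 218.71·99/301.97 ≈ 272.70, so AQI = 273.
PM10: 385 lies in 355–424, so I_lo=201, I_hi=300, C_lo=355, C_hi=424.
(300−201)/(424−355) × (385−355) + 201 = 99/69 × 30 + 201 ≈ 244.04 → 244.
Sub-indices: NO₂→98, PM2.5→386, SO₂→273, PM10→244. Ranked high→low: 386, 273, 244, 98. Second-highest sub-index = 273.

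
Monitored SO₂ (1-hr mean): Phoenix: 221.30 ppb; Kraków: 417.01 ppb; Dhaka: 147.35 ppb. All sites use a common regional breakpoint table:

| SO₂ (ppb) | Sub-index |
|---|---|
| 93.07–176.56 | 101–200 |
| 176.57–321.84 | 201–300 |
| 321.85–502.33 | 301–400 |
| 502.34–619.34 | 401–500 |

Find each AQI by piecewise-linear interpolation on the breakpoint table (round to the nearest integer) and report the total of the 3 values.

Phoenix: row 176.57–321.84 (AQI 201–300). (300−201)·(221.30−176.57)/(321.84−176.57) + 201 = 99·44.73/145.27 + 201 ≈ 231.48 → 231.
Kraków: row 321.85–502.33 (AQI 301–400). (400−301)·(417.01−321.85)/(502.33−321.85) + 301 = 99·95.16/180.48 + 301 ≈ 353.20 → 353.
Dhaka: 147.35 ∈ [93.07, 176.56] ↔ index [101, 200].
101 + (147.35−93.07)·(200−101)/(176.56−93.07) = 101 + 54.28·99/83.49 ≈ 165.36, so AQI = 165.
AQIs: Phoenix=231, Kraków=353, Dhaka=165. Sum = 231 + 353 + 165 = 749.

749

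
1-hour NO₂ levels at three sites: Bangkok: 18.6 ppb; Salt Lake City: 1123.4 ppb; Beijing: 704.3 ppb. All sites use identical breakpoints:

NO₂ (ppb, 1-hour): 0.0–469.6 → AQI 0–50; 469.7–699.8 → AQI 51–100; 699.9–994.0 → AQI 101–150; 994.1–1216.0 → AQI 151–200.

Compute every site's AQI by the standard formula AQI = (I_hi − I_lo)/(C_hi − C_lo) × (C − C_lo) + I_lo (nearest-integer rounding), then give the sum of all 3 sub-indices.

Bangkok: row 0.0–469.6 (AQI 0–50). (50−0)·(18.6−0.0)/(469.6−0.0) + 0 = 50·18.6/469.6 + 0 ≈ 1.98 → 2.
Salt Lake City: 1123.4 ∈ [994.1, 1216.0] ↔ index [151, 200].
151 + (1123.4−994.1)·(200−151)/(1216.0−994.1) = 151 + 129.3·49/221.9 ≈ 179.55, so AQI = 180.
Beijing: row 699.9–994.0 (AQI 101–150). (150−101)·(704.3−699.9)/(994.0−699.9) + 101 = 49·4.4/294.1 + 101 ≈ 101.73 → 102.
AQIs: Bangkok=2, Salt Lake City=180, Beijing=102. Sum = 2 + 180 + 102 = 284.

284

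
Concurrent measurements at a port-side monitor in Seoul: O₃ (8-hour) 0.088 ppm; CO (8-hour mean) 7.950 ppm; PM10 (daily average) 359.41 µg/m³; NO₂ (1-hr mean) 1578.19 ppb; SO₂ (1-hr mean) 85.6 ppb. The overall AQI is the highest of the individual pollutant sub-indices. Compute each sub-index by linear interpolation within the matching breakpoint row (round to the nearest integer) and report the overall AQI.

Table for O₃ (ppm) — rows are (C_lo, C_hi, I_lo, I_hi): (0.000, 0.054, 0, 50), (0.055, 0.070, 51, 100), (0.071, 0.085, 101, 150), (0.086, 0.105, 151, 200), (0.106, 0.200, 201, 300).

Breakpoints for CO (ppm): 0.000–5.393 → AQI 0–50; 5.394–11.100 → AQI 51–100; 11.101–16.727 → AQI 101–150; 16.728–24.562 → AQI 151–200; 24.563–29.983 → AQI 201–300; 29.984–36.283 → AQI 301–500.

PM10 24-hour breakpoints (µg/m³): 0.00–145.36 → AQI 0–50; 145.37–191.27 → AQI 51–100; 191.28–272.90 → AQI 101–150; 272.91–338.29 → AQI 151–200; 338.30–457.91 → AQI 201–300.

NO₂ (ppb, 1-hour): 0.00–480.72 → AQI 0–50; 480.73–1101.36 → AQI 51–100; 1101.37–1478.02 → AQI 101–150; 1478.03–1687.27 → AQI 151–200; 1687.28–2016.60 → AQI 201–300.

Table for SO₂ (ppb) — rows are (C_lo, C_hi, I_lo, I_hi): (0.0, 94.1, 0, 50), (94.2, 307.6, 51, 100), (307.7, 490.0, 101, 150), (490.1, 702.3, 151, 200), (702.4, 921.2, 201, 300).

O₃: row 0.086–0.105 (AQI 151–200). (200−151)·(0.088−0.086)/(0.105−0.086) + 151 = 49·0.002/0.019 + 151 ≈ 156.16 → 156.
CO: 7.950 lies in 5.394–11.100, so I_lo=51, I_hi=100, C_lo=5.394, C_hi=11.100.
(100−51)/(11.100−5.394) × (7.950−5.394) + 51 = 49/5.706 × 2.556 + 51 ≈ 72.95 → 73.
PM10: 359.41 ∈ [338.30, 457.91] ↔ index [201, 300].
201 + (359.41−338.30)·(300−201)/(457.91−338.30) = 201 + 21.11·99/119.61 ≈ 218.47, so AQI = 218.
NO₂: 1578.19 ∈ [1478.03, 1687.27] ↔ index [151, 200].
151 + (1578.19−1478.03)·(200−151)/(1687.27−1478.03) = 151 + 100.16·49/209.24 ≈ 174.46, so AQI = 174.
SO₂ 85.6: bracket 0.0–94.1 → index 0–50; slope 50/94.1, offset 85.6.
AQI = 0 + 50/94.1·85.6 ≈ 45.48 ⇒ 45.
Sub-indices: O₃→156, CO→73, PM10→218, NO₂→174, SO₂→45. Overall AQI = max = 218; dominant pollutant is PM10.
AQI 218: Very Unhealthy.

218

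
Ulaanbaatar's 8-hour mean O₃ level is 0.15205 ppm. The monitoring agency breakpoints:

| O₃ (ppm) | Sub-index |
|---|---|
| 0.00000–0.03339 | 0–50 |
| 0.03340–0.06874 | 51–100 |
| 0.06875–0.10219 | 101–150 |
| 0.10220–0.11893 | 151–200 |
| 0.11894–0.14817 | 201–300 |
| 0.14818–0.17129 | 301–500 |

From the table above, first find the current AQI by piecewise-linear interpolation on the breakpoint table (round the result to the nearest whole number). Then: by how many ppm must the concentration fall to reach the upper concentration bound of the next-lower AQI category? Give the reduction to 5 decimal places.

O₃ 0.15205: bracket 0.14818–0.17129 → index 301–500; slope 199/0.02311, offset 0.00387.
AQI = 301 + 199/0.02311·0.00387 ≈ 334.32 ⇒ 334.
Current AQI 334 is in the Hazardous range (301–500). The next-lower category tops out at AQI 300, whose upper concentration bound is 0.14817 ppm.
Reduction needed = 0.15205 − 0.14817 = 0.00388 ppm.

0.00388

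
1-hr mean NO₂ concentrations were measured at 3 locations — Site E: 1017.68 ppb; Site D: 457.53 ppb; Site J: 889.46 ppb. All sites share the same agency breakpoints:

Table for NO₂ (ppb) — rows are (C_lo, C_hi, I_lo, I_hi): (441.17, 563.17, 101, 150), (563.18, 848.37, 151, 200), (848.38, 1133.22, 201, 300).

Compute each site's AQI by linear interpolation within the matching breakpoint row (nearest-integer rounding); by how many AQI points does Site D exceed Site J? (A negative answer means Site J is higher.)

-107

Site E: row 848.38–1133.22 (AQI 201–300). (300−201)·(1017.68−848.38)/(1133.22−848.38) + 201 = 99·169.30/284.84 + 201 ≈ 259.84 → 260.
Site D: 457.53 ∈ [441.17, 563.17] ↔ index [101, 150].
101 + (457.53−441.17)·(150−101)/(563.17−441.17) = 101 + 16.36·49/122.00 ≈ 107.57, so AQI = 108.
Site J: row 848.38–1133.22 (AQI 201–300). (300−201)·(889.46−848.38)/(1133.22−848.38) + 201 = 99·41.08/284.84 + 201 ≈ 215.28 → 215.
AQIs: Site E=260, Site D=108, Site J=215. Site D (108) − Site J (215) = -107.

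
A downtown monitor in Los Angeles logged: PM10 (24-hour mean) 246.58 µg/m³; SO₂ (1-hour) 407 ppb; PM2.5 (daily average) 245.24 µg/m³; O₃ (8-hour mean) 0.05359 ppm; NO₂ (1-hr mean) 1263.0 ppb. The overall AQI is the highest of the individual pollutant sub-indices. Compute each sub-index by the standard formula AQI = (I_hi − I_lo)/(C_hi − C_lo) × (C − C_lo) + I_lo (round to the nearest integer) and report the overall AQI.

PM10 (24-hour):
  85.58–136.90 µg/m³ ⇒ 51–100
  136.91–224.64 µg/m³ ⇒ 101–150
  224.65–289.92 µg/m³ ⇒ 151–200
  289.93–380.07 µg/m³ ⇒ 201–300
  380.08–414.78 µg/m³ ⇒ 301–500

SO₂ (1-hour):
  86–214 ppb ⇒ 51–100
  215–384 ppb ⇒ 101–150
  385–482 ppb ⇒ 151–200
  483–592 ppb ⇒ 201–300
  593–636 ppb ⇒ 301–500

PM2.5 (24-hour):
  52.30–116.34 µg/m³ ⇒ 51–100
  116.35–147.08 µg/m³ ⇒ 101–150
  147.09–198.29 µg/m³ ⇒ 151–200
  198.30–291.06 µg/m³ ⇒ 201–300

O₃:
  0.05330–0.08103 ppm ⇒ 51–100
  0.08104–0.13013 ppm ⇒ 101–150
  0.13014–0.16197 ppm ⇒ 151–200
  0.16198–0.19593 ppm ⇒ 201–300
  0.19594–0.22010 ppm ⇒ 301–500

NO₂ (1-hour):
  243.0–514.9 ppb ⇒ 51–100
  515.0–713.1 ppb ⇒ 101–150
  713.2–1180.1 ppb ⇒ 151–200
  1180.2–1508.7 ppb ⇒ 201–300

PM10: 246.58 lies in 224.65–289.92, so I_lo=151, I_hi=200, C_lo=224.65, C_hi=289.92.
(200−151)/(289.92−224.65) × (246.58−224.65) + 151 = 49/65.27 × 21.93 + 151 ≈ 167.46 → 167.
SO₂: 407 ∈ [385, 482] ↔ index [151, 200].
151 + (407−385)·(200−151)/(482−385) = 151 + 22·49/97 ≈ 162.11, so AQI = 162.
PM2.5: 245.24 lies in 198.30–291.06, so I_lo=201, I_hi=300, C_lo=198.30, C_hi=291.06.
(300−201)/(291.06−198.30) × (245.24−198.30) + 201 = 99/92.76 × 46.94 + 201 ≈ 251.10 → 251.
O₃: 0.05359 ∈ [0.05330, 0.08103] ↔ index [51, 100].
51 + (0.05359−0.05330)·(100−51)/(0.08103−0.05330) = 51 + 0.00029·49/0.02773 ≈ 51.51, so AQI = 52.
NO₂ 1263.0: bracket 1180.2–1508.7 → index 201–300; slope 99/328.5, offset 82.8.
AQI = 201 + 99/328.5·82.8 ≈ 225.95 ⇒ 226.
Sub-indices: PM10→167, SO₂→162, PM2.5→251, O₃→52, NO₂→226. Overall AQI = max = 251; dominant pollutant is PM2.5.
AQI 251: Very Unhealthy.

251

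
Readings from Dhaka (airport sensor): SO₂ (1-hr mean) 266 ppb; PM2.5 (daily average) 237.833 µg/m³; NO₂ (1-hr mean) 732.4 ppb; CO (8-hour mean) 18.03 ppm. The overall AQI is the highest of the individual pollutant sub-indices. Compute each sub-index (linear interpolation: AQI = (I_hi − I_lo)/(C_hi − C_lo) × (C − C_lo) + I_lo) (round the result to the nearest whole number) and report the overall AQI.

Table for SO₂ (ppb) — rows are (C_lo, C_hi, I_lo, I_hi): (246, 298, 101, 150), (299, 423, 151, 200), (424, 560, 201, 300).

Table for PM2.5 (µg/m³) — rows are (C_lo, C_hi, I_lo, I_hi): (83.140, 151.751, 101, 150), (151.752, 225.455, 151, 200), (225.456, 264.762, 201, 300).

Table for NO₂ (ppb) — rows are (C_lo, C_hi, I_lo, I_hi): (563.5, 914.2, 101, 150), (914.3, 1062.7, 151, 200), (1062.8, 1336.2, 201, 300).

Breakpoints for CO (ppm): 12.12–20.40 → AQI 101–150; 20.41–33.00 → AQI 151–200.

232

SO₂: 266 lies in 246–298, so I_lo=101, I_hi=150, C_lo=246, C_hi=298.
(150−101)/(298−246) × (266−246) + 101 = 49/52 × 20 + 101 ≈ 119.85 → 120.
PM2.5: 237.833 ∈ [225.456, 264.762] ↔ index [201, 300].
201 + (237.833−225.456)·(300−201)/(264.762−225.456) = 201 + 12.377·99/39.306 ≈ 232.17, so AQI = 232.
NO₂ 732.4: bracket 563.5–914.2 → index 101–150; slope 49/350.7, offset 168.9.
AQI = 101 + 49/350.7·168.9 ≈ 124.60 ⇒ 125.
CO 18.03: bracket 12.12–20.40 → index 101–150; slope 49/8.28, offset 5.91.
AQI = 101 + 49/8.28·5.91 ≈ 135.97 ⇒ 136.
Sub-indices: SO₂→120, PM2.5→232, NO₂→125, CO→136. Overall AQI = max = 232; dominant pollutant is PM2.5.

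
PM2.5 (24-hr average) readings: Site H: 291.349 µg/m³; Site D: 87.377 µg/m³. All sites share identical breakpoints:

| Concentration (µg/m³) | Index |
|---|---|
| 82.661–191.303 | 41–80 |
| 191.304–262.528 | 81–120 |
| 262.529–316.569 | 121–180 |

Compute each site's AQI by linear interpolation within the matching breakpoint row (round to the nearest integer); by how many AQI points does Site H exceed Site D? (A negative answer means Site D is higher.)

Site H: 291.349 lies in 262.529–316.569, so I_lo=121, I_hi=180, C_lo=262.529, C_hi=316.569.
(180−121)/(316.569−262.529) × (291.349−262.529) + 121 = 59/54.040 × 28.820 + 121 ≈ 152.47 → 152.
Site D: 87.377 lies in 82.661–191.303, so I_lo=41, I_hi=80, C_lo=82.661, C_hi=191.303.
(80−41)/(191.303−82.661) × (87.377−82.661) + 41 = 39/108.642 × 4.716 + 41 ≈ 42.69 → 43.
AQIs: Site H=152, Site D=43. Site H (152) − Site D (43) = 109.

109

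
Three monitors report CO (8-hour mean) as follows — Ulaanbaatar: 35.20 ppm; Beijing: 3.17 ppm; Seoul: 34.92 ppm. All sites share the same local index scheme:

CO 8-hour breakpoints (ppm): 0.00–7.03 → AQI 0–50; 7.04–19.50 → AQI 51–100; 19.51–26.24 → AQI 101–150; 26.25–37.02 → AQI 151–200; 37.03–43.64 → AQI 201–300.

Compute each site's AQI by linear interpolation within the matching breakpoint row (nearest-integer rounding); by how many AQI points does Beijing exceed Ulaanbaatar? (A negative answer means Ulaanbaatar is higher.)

Ulaanbaatar: row 26.25–37.02 (AQI 151–200). (200−151)·(35.20−26.25)/(37.02−26.25) + 151 = 49·8.95/10.77 + 151 ≈ 191.72 → 192.
Beijing 3.17: bracket 0.00–7.03 → index 0–50; slope 50/7.03, offset 3.17.
AQI = 0 + 50/7.03·3.17 ≈ 22.55 ⇒ 23.
Seoul: row 26.25–37.02 (AQI 151–200). (200−151)·(34.92−26.25)/(37.02−26.25) + 151 = 49·8.67/10.77 + 151 ≈ 190.45 → 190.
AQIs: Ulaanbaatar=192, Beijing=23, Seoul=190. Beijing (23) − Ulaanbaatar (192) = -169.

-169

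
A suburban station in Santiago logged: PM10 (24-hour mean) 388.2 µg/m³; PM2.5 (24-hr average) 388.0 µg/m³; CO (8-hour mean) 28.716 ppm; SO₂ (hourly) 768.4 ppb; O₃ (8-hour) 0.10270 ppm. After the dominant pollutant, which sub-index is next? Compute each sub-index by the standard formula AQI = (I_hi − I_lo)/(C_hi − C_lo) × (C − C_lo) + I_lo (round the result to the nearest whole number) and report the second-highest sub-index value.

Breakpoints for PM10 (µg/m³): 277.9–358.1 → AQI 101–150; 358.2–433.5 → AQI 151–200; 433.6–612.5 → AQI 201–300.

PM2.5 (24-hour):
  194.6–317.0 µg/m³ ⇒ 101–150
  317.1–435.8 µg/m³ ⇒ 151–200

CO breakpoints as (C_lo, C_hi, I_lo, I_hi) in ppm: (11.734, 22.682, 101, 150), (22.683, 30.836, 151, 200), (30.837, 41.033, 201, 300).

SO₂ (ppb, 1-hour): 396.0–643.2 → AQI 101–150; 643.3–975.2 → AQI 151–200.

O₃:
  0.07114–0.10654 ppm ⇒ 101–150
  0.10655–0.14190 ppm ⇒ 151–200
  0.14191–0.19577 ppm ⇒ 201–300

180

PM10 388.2: bracket 358.2–433.5 → index 151–200; slope 49/75.3, offset 30.0.
AQI = 151 + 49/75.3·30.0 ≈ 170.52 ⇒ 171.
PM2.5: row 317.1–435.8 (AQI 151–200). (200−151)·(388.0−317.1)/(435.8−317.1) + 151 = 49·70.9/118.7 + 151 ≈ 180.27 → 180.
CO: 28.716 lies in 22.683–30.836, so I_lo=151, I_hi=200, C_lo=22.683, C_hi=30.836.
(200−151)/(30.836−22.683) × (28.716−22.683) + 151 = 49/8.153 × 6.033 + 151 ≈ 187.26 → 187.
SO₂ 768.4: bracket 643.3–975.2 → index 151–200; slope 49/331.9, offset 125.1.
AQI = 151 + 49/331.9·125.1 ≈ 169.47 ⇒ 169.
O₃: 0.10270 ∈ [0.07114, 0.10654] ↔ index [101, 150].
101 + (0.10270−0.07114)·(150−101)/(0.10654−0.07114) = 101 + 0.03156·49/0.03540 ≈ 144.68, so AQI = 145.
Sub-indices: PM10→171, PM2.5→180, CO→187, SO₂→169, O₃→145. Ranked high→low: 187, 180, 171, 169, 145. Second-highest sub-index = 180.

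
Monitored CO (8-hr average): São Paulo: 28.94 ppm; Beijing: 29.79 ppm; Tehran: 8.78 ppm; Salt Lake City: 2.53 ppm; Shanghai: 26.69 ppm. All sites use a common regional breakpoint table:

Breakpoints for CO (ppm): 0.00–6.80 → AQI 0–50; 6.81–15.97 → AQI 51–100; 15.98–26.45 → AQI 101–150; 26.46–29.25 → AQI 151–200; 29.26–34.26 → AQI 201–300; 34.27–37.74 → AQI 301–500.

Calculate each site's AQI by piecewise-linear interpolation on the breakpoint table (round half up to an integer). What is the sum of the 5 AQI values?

São Paulo: row 26.46–29.25 (AQI 151–200). (200−151)·(28.94−26.46)/(29.25−26.46) + 151 = 49·2.48/2.79 + 151 ≈ 194.56 → 195.
Beijing: 29.79 lies in 29.26–34.26, so I_lo=201, I_hi=300, C_lo=29.26, C_hi=34.26.
(300−201)/(34.26−29.26) × (29.79−29.26) + 201 = 99/5.00 × 0.53 + 201 ≈ 211.49 → 211.
Tehran: 8.78 ∈ [6.81, 15.97] ↔ index [51, 100].
51 + (8.78−6.81)·(100−51)/(15.97−6.81) = 51 + 1.97·49/9.16 ≈ 61.54, so AQI = 62.
Salt Lake City: 2.53 lies in 0.00–6.80, so I_lo=0, I_hi=50, C_lo=0.00, C_hi=6.80.
(50−0)/(6.80−0.00) × (2.53−0.00) + 0 = 50/6.80 × 2.53 + 0 ≈ 18.60 → 19.
Shanghai: row 26.46–29.25 (AQI 151–200). (200−151)·(26.69−26.46)/(29.25−26.46) + 151 = 49·0.23/2.79 + 151 ≈ 155.04 → 155.
AQIs: São Paulo=195, Beijing=211, Tehran=62, Salt Lake City=19, Shanghai=155. Sum = 195 + 211 + 62 + 19 + 155 = 642.

642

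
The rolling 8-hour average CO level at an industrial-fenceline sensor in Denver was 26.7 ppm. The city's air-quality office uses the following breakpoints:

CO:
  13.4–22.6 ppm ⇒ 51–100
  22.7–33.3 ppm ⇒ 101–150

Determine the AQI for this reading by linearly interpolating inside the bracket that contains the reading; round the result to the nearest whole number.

119

CO 26.7: bracket 22.7–33.3 → index 101–150; slope 49/10.6, offset 4.0.
AQI = 101 + 49/10.6·4.0 ≈ 119.49 ⇒ 119.
AQI 119 falls in the Unhealthy for Sensitive Groups category.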